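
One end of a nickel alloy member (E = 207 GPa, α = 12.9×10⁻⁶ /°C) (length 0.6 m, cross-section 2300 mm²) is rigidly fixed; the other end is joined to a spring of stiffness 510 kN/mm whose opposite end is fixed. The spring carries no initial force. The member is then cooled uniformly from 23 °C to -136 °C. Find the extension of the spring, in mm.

δ ≈ 0.749 mm

If the spring were absent the member would shorten by αΔT L = 12.9×10⁻⁶ × 159 × 600 = 1.231 mm.
Let P be the tensile force in the spring. The member extends elastically by PL/(AE) and the spring stretches by P/k; together these equal δ_free.
P [ L/(AE) + 1/k ] = δ_free → P [ 600/(2300×207×10³) + 1/(510×10³) ] = 1.231.
P = 1.231 / 3.221×10⁻⁶ = 382100 N.
Spring extension = P/k = 382100/(510×10³) = 0.7492 mm.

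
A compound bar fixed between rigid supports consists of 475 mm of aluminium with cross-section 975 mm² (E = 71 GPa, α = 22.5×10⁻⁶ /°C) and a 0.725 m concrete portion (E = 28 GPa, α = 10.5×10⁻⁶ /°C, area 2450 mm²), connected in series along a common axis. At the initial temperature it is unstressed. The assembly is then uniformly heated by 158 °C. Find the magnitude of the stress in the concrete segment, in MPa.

Free thermal expansion of the whole bar: Σ αᵢΔT Lᵢ = 22.5×10⁻⁶×158×475 + 10.5×10⁻⁶×158×725 = 2.891 mm.
The rigid supports impose zero overall length change; the single axial force P common to all segments must satisfy P Σ Lᵢ/(AᵢEᵢ) = δ_free.
Σ Lᵢ/(AᵢEᵢ) = 475/(975×71×10³) + 725/(2450×28×10³) = 1.743×10⁻⁵ mm/N.
Hence P = δ_free / Σ(L/AE) = 2.891/1.743×10⁻⁵ = 165.9 kN (compressive).
σ_{concrete} = P / A = 165900 / 2450 = 67.71 MPa.

σ ≈ 67.7 MPa (compressive)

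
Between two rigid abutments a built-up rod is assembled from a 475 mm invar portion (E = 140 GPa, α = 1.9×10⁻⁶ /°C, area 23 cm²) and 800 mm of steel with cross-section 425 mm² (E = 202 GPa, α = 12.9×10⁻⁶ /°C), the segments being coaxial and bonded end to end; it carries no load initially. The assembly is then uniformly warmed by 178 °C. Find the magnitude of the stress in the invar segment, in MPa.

σ ≈ 80.5 MPa (compressive)

If the supports were absent, the total length change would be Σ αᵢΔT Lᵢ = 1.9×10⁻⁶×178×475 + 12.9×10⁻⁶×178×800 = 1.998 mm.
The walls prevent any net length change, so an axial force P (same in every segment) develops. Compatibility: P · Σ Lᵢ/(AᵢEᵢ) = δ_free.
Σ Lᵢ/(AᵢEᵢ) = 475/(2300×140×10³) + 800/(425×202×10³) = 1.079×10⁻⁵ mm/N.
P = 1.998 / 1.079×10⁻⁵ = 185100 N = 185.1 kN, compressive.
σ_{invar} = P / A = 185100 / 2300 = 80.47 MPa.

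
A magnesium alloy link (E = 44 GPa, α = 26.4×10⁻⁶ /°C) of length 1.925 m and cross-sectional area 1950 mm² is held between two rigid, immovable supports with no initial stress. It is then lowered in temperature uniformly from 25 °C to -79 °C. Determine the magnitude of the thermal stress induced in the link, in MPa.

σ ≈ 121 MPa (tensile)

With length fixed, the mechanical strain must cancel the thermal strain αΔT = 26.4×10⁻⁶ × 104 = 2745.6×10⁻⁶.
Hence σ = E·αΔT = 44×10³ × 2745.6×10⁻⁶ = 120.8 MPa, tensile.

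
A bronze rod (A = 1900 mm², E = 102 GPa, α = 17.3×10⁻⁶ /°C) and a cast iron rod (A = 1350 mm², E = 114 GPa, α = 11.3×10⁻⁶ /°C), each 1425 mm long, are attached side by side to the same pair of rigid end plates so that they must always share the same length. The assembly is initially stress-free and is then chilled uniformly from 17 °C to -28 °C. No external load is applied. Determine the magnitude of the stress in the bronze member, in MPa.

σ ≈ 12.2 MPa (tensile)

Equilibrium of a rigid end plate with no external load gives equal and opposite internal forces ±P in the two members. Since α_{bronze} > α_{cast iron}, cooling drives the bronze into tension and the cast iron into compression.
Equating the net (thermal + elastic) strains gives |α₁ − α₂|·ΔT = P·[1/(A₁E₁) + 1/(A₂E₂)].
|α₁ − α₂|·ΔT = 6×10⁻⁶ × 45 = 0.00027.
1/(A₁E₁) + 1/(A₂E₂) = 1/(1900×102×10³) + 1/(1350×114×10³) = 1.166×10⁻⁸ N⁻¹.
So P = 0.00027 / 1.166×10⁻⁸ = 23.16 kN.
σ_{bronze} = P/A₁ = 23160/1900 = 12.19 MPa, tensile.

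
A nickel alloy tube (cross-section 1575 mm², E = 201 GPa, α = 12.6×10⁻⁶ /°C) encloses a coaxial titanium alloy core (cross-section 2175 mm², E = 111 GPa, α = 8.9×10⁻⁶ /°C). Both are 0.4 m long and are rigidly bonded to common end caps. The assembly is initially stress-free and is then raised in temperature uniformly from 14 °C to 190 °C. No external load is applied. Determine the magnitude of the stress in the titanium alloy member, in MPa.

σ ≈ 41 MPa (tensile)

Both members must finish at the same length. With the larger α, the nickel alloy tends to over-expand; the plates restrain it, putting the nickel alloy in compression and the titanium alloy in tension. With no external load the two internal forces are equal and opposite, magnitude P.
Compatibility of the two members (thermal + elastic change equal): (α₁ − α₂)ΔT = P·[1/(A₁E₁) + 1/(A₂E₂)].
|α₁ − α₂|·ΔT = 3.7×10⁻⁶ × 176 = 0.0006512.
1/(A₁E₁) + 1/(A₂E₂) = 1/(1575×201×10³) + 1/(2175×111×10³) = 7.301×10⁻⁹ N⁻¹.
P = 0.0006512 / 7.301×10⁻⁹ = 89190 N = 89.19 kN.
σ_{titanium alloy} = P/A₂ = 89190/2175 = 41.01 MPa, tensile.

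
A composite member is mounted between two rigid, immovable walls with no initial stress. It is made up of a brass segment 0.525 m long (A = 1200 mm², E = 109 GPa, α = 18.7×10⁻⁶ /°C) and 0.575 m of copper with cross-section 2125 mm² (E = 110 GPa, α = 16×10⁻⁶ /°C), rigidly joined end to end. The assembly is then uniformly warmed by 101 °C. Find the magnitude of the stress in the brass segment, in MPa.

If the supports were absent, the total length change would be Σ αᵢΔT Lᵢ = 18.7×10⁻⁶×101×525 + 16×10⁻⁶×101×575 = 1.921 mm.
The rigid supports impose zero overall length change; the single axial force P common to all segments must satisfy P Σ Lᵢ/(AᵢEᵢ) = δ_free.
Σ Lᵢ/(AᵢEᵢ) = 525/(1200×109×10³) + 575/(2125×110×10³) = 6.474×10⁻⁶ mm/N.
So P = 1.921 / 6.474×10⁻⁶ = 296.7 kN, compressive.
σ_{brass} = P / A = 296700 / 1200 = 247.3 MPa.

σ ≈ 247 MPa (compressive)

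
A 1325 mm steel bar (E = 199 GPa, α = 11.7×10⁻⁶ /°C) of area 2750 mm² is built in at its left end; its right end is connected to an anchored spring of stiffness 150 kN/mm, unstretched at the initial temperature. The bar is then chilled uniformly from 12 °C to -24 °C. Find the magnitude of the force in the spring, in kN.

If the spring were absent the bar would shorten by αΔT L = 11.7×10⁻⁶ × 36 × 1325 = 0.5581 mm.
Let P be the tensile force in the spring. The bar extends elastically by PL/(AE) and the spring stretches by P/k; together these equal δ_free.
So P = δ_free / [L/(AE) + 1/k] = 0.5581 / [ 1325/(2750×199×10³) + 1/(150×10³) ].
P = 0.5581 / 9.088×10⁻⁶ = 61410 N.

P ≈ 61.4 kN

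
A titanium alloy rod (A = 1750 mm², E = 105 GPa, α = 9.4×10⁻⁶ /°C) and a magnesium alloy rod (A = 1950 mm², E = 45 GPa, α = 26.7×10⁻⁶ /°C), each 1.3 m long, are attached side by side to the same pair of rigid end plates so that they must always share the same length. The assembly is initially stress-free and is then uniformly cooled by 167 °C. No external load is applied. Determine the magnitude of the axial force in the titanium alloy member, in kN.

The magnesium alloy has the larger α, so on cooling it would change length more than the titanium alloy if both were free. The rigid plates force a common final length, so the magnesium alloy is put into tension and the titanium alloy into compression, with equal and opposite forces P (no external load).
Equating the net (thermal + elastic) strains gives |α₁ − α₂|·ΔT = P·[1/(A₁E₁) + 1/(A₂E₂)].
|α₁ − α₂|·ΔT = 17.3×10⁻⁶ × 167 = 0.002889.
1/(A₁E₁) + 1/(A₂E₂) = 1/(1750×105×10³) + 1/(1950×45×10³) = 1.684×10⁻⁸ N⁻¹.
So P = 0.002889 / 1.684×10⁻⁸ = 171.6 kN.

P ≈ 172 kN (compressive in the titanium alloy)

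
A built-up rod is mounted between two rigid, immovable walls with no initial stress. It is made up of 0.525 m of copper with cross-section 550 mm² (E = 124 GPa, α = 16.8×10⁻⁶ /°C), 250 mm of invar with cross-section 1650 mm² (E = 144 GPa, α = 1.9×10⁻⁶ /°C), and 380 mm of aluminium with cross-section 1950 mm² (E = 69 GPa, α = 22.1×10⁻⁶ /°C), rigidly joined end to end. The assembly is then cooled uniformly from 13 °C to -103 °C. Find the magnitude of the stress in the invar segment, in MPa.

σ ≈ 107 MPa (tensile)

With the walls removed the bar would change length by δ_free = Σ αᵢΔT Lᵢ = 16.8×10⁻⁶×116×525 + 1.9×10⁻⁶×116×250 + 22.1×10⁻⁶×116×380 = 2.052 mm.
Since the ends are fixed, an axial force P builds up, equal in every segment, with P · Σ Lᵢ/(AᵢEᵢ) = δ_free.
The series flexibility is Σ Lᵢ/(AᵢEᵢ) = 525/(550×124×10³) + 250/(1650×144×10³) + 380/(1950×69×10³) = 1.157×10⁻⁵ mm/N.
So P = 2.052 / 1.157×10⁻⁵ = 177.3 kN, tensile.
σ_{invar} = P / A = 177300 / 1650 = 107.5 MPa.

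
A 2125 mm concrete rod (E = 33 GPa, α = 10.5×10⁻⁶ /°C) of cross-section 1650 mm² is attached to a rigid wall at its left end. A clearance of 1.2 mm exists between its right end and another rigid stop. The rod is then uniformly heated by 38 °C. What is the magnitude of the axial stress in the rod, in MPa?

If the wall were absent the rod would grow by αΔT L = 10.5×10⁻⁶ × 38 × 2125 = 0.8479 mm.
Since δ_free = 0.848 mm is less than the 1.2 mm gap, the rod never touches the wall. No axial force develops.

σ ≈ 0 MPa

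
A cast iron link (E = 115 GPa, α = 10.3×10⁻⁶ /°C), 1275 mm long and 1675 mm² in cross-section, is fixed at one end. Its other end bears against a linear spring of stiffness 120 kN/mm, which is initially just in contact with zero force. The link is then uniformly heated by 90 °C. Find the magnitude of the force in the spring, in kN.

P ≈ 79 kN

If the spring were absent the link would lengthen by αΔT L = 10.3×10⁻⁶ × 90 × 1275 = 1.182 mm.
With a force P in the spring, the elastic change of the link is PL/(AE) and that of the spring is P/k; compatibility requires their sum to equal δ_free.
P [ L/(AE) + 1/k ] = δ_free → P [ 1275/(1675×115×10³) + 1/(120×10³) ] = 1.182.
P = 1.182 / 1.495×10⁻⁵ = 79050 N.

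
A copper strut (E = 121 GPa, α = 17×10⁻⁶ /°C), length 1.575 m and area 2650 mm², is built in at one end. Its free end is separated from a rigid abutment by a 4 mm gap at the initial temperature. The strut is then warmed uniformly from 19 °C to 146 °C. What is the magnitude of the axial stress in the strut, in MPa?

Free thermal elongation = αΔT L = 17×10⁻⁶ × 127 × 1575 = 3.4 mm.
This is smaller than the 4 mm clearance, so the strut expands freely without reaching the stop — the stress is zero.

σ ≈ 0 MPa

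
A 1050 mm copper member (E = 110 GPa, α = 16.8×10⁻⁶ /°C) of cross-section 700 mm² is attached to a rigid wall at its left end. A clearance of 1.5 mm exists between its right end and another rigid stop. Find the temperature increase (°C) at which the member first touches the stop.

The gap closes when αΔT L = 1.5 mm, since the member is still unstressed at that instant.
ΔT = 1.5 / (16.8×10⁻⁶ × 1050) = 85.03 °C.

ΔT ≈ 85 °C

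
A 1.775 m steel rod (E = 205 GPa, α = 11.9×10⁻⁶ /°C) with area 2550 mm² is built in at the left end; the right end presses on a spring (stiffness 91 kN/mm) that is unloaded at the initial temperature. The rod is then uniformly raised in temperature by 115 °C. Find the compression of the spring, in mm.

Free thermal expansion: δ_free = αΔT L = 11.9×10⁻⁶ × 115 × 1775 = 2.429 mm.
Let P be the compressive force at the spring. The rod shortens elastically by PL/(AE) and the spring compresses by P/k; together these equal δ_free.
P [ L/(AE) + 1/k ] = δ_free → P [ 1775/(2550×205×10³) + 1/(91×10³) ] = 2.429.
P = 2.429 / 1.438×10⁻⁵ = 168900 N.
Spring compression = P/k = 168900/(91×10³) = 1.856 mm.

δ ≈ 1.86 mm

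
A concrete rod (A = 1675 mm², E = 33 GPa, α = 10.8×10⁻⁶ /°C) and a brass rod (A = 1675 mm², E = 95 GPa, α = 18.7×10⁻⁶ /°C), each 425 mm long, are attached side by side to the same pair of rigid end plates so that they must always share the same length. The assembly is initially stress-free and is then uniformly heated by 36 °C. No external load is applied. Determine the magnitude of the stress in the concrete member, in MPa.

σ ≈ 6.97 MPa (tensile)

The brass has the larger α, so on heating it would change length more than the concrete if both were free. The rigid plates force a common final length, so the brass is put into compression and the concrete into tension, with equal and opposite forces P (no external load).
Setting the final lengths equal and cancelling L: (α₁ − α₂)ΔT = P/(A₁E₁) + P/(A₂E₂).
|α₁ − α₂|·ΔT = 7.9×10⁻⁶ × 36 = 0.0002844.
1/(A₁E₁) + 1/(A₂E₂) = 1/(1675×33×10³) + 1/(1675×95×10³) = 2.438×10⁻⁸ N⁻¹.
P = 0.0002844 / 2.438×10⁻⁸ = 11670 N = 11.67 kN.
σ_{concrete} = P/A₁ = 11670/1675 = 6.966 MPa, tensile.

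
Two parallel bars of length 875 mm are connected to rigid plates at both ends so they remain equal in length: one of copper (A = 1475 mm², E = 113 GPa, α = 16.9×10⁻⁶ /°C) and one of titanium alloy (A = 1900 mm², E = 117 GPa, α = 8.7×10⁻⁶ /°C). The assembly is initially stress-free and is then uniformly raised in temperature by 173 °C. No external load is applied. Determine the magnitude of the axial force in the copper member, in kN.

The copper has the larger α, so on heating it would change length more than the titanium alloy if both were free. The rigid plates force a common final length, so the copper is put into compression and the titanium alloy into tension, with equal and opposite forces P (no external load).
Compatibility of the two members (thermal + elastic change equal): (α₁ − α₂)ΔT = P·[1/(A₁E₁) + 1/(A₂E₂)].
|α₁ − α₂|·ΔT = 8.2×10⁻⁶ × 173 = 0.001419.
1/(A₁E₁) + 1/(A₂E₂) = 1/(1475×113×10³) + 1/(1900×117×10³) = 1.05×10⁻⁸ N⁻¹.
So P = 0.001419 / 1.05×10⁻⁸ = 135.1 kN.

P ≈ 135 kN (compressive in the copper)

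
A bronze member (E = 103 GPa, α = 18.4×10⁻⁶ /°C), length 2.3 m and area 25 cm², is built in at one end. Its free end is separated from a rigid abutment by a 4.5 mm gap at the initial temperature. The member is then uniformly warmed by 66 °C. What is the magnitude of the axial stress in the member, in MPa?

σ ≈ 0 MPa

If the wall were absent the member would grow by αΔT L = 18.4×10⁻⁶ × 66 × 2300 = 2.793 mm.
This is smaller than the 4.5 mm clearance, so the member expands freely without reaching the stop — the stress is zero.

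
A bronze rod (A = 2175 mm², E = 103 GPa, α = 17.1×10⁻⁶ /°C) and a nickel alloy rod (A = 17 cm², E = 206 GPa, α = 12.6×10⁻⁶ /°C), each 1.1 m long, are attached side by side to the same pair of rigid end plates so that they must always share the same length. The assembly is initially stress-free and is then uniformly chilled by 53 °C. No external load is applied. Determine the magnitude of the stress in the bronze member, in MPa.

σ ≈ 15 MPa (tensile)

Equilibrium of a rigid end plate with no external load gives equal and opposite internal forces ±P in the two members. Since α_{bronze} > α_{nickel alloy}, cooling drives the bronze into tension and the nickel alloy into compression.
Equating the net (thermal + elastic) strains gives |α₁ − α₂|·ΔT = P·[1/(A₁E₁) + 1/(A₂E₂)].
|α₁ − α₂|·ΔT = 4.5×10⁻⁶ × 53 = 0.0002385.
1/(A₁E₁) + 1/(A₂E₂) = 1/(2175×103×10³) + 1/(1700×206×10³) = 7.319×10⁻⁹ N⁻¹.
P = 0.0002385 / 7.319×10⁻⁹ = 32590 N = 32.59 kN.
σ_{bronze} = P/A₁ = 32590/2175 = 14.98 MPa, tensile.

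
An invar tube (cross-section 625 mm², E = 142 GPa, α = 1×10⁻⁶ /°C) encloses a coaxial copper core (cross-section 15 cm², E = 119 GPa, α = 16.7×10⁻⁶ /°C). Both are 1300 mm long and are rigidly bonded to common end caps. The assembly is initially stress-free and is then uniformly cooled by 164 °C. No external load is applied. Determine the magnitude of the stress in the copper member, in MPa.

The copper has the larger α, so on cooling it would change length more than the invar if both were free. The rigid plates force a common final length, so the copper is put into tension and the invar into compression, with equal and opposite forces P (no external load).
Equating the net (thermal + elastic) strains gives |α₁ − α₂|·ΔT = P·[1/(A₁E₁) + 1/(A₂E₂)].
|α₁ − α₂|·ΔT = 15.7×10⁻⁶ × 164 = 0.002575.
1/(A₁E₁) + 1/(A₂E₂) = 1/(625×142×10³) + 1/(1500×119×10³) = 1.687×10⁻⁸ N⁻¹.
P = 0.002575 / 1.687×10⁻⁸ = 152600 N = 152.6 kN.
σ_{copper} = P/A₂ = 152600/1500 = 101.8 MPa, tensile.

σ ≈ 102 MPa (tensile)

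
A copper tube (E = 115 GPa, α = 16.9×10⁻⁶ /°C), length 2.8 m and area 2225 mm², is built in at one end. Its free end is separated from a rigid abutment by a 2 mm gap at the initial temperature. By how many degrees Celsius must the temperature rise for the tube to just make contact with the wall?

Contact occurs when the free expansion equals the gap: αΔT L = 2 mm.
So ΔT = g/(αL) = 2/(16.9×10⁻⁶ × 2800) = 42.27 °C.

ΔT ≈ 42.3 °C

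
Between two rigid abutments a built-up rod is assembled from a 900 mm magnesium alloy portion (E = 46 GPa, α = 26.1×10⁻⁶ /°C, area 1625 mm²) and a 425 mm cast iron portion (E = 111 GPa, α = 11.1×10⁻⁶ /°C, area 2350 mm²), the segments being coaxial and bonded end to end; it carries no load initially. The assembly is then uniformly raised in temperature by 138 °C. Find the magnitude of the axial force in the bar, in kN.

P ≈ 285 kN (compressive)

With the walls removed the bar would change length by δ_free = Σ αᵢΔT Lᵢ = 26.1×10⁻⁶×138×900 + 11.1×10⁻⁶×138×425 = 3.893 mm.
Since the ends are fixed, an axial force P builds up, equal in every segment, with P · Σ Lᵢ/(AᵢEᵢ) = δ_free.
The series flexibility is Σ Lᵢ/(AᵢEᵢ) = 900/(1625×46×10³) + 425/(2350×111×10³) = 1.367×10⁻⁵ mm/N.
Hence P = δ_free / Σ(L/AE) = 3.893/1.367×10⁻⁵ = 284.8 kN (compressive).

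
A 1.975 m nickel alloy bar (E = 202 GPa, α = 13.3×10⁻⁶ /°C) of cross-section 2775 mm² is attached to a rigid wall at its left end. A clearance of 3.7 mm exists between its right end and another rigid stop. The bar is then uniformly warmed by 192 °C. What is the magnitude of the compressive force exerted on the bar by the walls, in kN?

P ≈ 381 kN

Unrestrained expansion: δ_free = αΔT L = 13.3×10⁻⁶ × 192 × 1975 = 5.043 mm.
The gap closes (δ_free > 3.7 mm) and the wall then resists a further 5.043 − 3.7 = 1.343 mm of expansion.
Compatibility: PL/(AE) = 1.343 mm, so σ = P/A = E × (1.343/1975) = 137.4 MPa.
P = σA = 137.4 × 2775 = 381.3 kN.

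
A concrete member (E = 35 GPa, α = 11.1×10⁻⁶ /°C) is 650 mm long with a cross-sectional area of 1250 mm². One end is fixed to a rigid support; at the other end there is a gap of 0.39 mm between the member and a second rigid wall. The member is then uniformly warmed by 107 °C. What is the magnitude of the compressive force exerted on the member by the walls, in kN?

P ≈ 25.7 kN

Free thermal elongation = αΔT L = 11.1×10⁻⁶ × 107 × 650 = 0.772 mm.
This exceeds the 0.39 mm gap, so the wall pushes back. The portion of expansion that must be recovered elastically is δ_free − gap = 0.772 − 0.39 = 0.382 mm.
That suppressed elongation corresponds to σ = E·Δ/L = 35×10³ × 0.382/650 = 20.57 MPa.
P = σA = 20.57 × 1250 = 25.71 kN.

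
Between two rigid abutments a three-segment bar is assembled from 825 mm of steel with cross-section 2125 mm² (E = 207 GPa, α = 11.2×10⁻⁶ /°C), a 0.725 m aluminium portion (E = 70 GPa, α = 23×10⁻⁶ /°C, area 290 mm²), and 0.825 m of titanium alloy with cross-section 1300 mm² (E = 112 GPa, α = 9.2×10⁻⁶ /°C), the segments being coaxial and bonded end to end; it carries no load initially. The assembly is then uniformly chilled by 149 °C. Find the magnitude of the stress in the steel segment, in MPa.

σ ≈ 54.3 MPa (tensile)

Free thermal contraction of the whole bar: Σ αᵢΔT Lᵢ = 11.2×10⁻⁶×149×825 + 23×10⁻⁶×149×725 + 9.2×10⁻⁶×149×825 = 4.992 mm.
The rigid supports impose zero overall length change; the single axial force P common to all segments must satisfy P Σ Lᵢ/(AᵢEᵢ) = δ_free.
Σ Lᵢ/(AᵢEᵢ) = 825/(2125×207×10³) + 725/(290×70×10³) + 825/(1300×112×10³) = 4.326×10⁻⁵ mm/N.
Hence P = δ_free / Σ(L/AE) = 4.992/4.326×10⁻⁵ = 115.4 kN (tensile).
σ_{steel} = P / A = 115400 / 2125 = 54.31 MPa.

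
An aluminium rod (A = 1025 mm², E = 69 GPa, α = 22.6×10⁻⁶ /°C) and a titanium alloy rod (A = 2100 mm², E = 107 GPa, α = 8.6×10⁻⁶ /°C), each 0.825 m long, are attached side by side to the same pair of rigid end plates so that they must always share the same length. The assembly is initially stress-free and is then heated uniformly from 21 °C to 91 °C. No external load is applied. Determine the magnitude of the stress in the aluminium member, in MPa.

The aluminium has the larger α, so on heating it would change length more than the titanium alloy if both were free. The rigid plates force a common final length, so the aluminium is put into compression and the titanium alloy into tension, with equal and opposite forces P (no external load).
Equating the net (thermal + elastic) strains gives |α₁ − α₂|·ΔT = P·[1/(A₁E₁) + 1/(A₂E₂)].
|α₁ − α₂|·ΔT = 14×10⁻⁶ × 70 = 0.00098.
1/(A₁E₁) + 1/(A₂E₂) = 1/(1025×69×10³) + 1/(2100×107×10³) = 1.859×10⁻⁸ N⁻¹.
P = 0.00098 / 1.859×10⁻⁸ = 52720 N = 52.72 kN.
σ_{aluminium} = P/A₁ = 52720/1025 = 51.43 MPa, compressive.

σ ≈ 51.4 MPa (compressive)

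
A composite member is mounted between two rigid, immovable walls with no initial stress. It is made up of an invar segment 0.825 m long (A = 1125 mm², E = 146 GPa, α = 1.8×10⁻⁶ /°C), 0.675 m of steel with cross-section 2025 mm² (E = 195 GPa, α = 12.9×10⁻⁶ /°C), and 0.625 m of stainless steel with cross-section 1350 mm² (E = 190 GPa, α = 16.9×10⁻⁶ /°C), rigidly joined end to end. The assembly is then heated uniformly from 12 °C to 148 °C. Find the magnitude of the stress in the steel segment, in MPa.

σ ≈ 152 MPa (compressive)

Free thermal expansion of the whole bar: Σ αᵢΔT Lᵢ = 1.8×10⁻⁶×136×825 + 12.9×10⁻⁶×136×675 + 16.9×10⁻⁶×136×625 = 2.823 mm.
The walls prevent any net length change, so an axial force P (same in every segment) develops. Compatibility: P · Σ Lᵢ/(AᵢEᵢ) = δ_free.
Σ Lᵢ/(AᵢEᵢ) = 825/(1125×146×10³) + 675/(2025×195×10³) + 625/(1350×190×10³) = 9.169×10⁻⁶ mm/N.
P = 2.823 / 9.169×10⁻⁶ = 307900 N = 307.9 kN, compressive.
σ_{steel} = P / A = 307900 / 2025 = 152 MPa.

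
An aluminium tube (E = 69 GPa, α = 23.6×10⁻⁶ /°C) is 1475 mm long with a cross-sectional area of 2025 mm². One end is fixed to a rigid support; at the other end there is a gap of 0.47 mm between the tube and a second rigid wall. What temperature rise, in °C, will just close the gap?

ΔT ≈ 13.5 °C

Contact occurs when the free expansion equals the gap: αΔT L = 0.47 mm.
ΔT = 0.47 / (23.6×10⁻⁶ × 1475) = 13.5 °C.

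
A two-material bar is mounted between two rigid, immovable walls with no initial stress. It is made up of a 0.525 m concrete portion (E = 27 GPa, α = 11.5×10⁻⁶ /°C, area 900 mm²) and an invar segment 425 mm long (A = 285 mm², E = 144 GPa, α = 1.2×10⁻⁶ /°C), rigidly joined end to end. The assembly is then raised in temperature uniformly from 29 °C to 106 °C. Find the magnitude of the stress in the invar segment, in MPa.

σ ≈ 55.3 MPa (compressive)

With the walls removed the bar would change length by δ_free = Σ αᵢΔT Lᵢ = 11.5×10⁻⁶×77×525 + 1.2×10⁻⁶×77×425 = 0.5042 mm.
The rigid supports impose zero overall length change; the single axial force P common to all segments must satisfy P Σ Lᵢ/(AᵢEᵢ) = δ_free.
The series flexibility is Σ Lᵢ/(AᵢEᵢ) = 525/(900×27×10³) + 425/(285×144×10³) = 3.196×10⁻⁵ mm/N.
P = 0.5042 / 3.196×10⁻⁵ = 15770 N = 15.77 kN, compressive.
σ_{invar} = P / A = 15770 / 285 = 55.35 MPa.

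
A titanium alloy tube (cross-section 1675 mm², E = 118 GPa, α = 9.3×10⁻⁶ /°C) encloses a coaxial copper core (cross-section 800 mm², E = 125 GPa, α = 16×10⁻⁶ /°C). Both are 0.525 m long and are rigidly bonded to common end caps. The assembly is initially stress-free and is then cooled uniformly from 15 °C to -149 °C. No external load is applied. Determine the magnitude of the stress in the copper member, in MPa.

Both members must finish at the same length. With the larger α, the copper tends to over-contract; the plates restrain it, putting the copper in tension and the titanium alloy in compression. With no external load the two internal forces are equal and opposite, magnitude P.
Setting the final lengths equal and cancelling L: (α₁ − α₂)ΔT = P/(A₁E₁) + P/(A₂E₂).
|α₁ − α₂|·ΔT = 6.7×10⁻⁶ × 164 = 0.001099.
1/(A₁E₁) + 1/(A₂E₂) = 1/(1675×118×10³) + 1/(800×125×10³) = 1.506×10⁻⁸ N⁻¹.
So P = 0.001099 / 1.506×10⁻⁸ = 72.96 kN.
σ_{copper} = P/A₂ = 72960/800 = 91.21 MPa, tensile.

σ ≈ 91.2 MPa (tensile)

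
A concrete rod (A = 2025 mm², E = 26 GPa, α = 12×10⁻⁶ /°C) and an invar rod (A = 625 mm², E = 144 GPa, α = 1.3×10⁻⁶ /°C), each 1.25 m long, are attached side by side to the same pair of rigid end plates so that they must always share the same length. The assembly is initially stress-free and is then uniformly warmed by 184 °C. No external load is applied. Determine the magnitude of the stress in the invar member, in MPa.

Equilibrium of a rigid end plate with no external load gives equal and opposite internal forces ±P in the two members. Since α_{concrete} > α_{invar}, heating drives the concrete into compression and the invar into tension.
Equating the net (thermal + elastic) strains gives |α₁ − α₂|·ΔT = P·[1/(A₁E₁) + 1/(A₂E₂)].
|α₁ − α₂|·ΔT = 10.7×10⁻⁶ × 184 = 0.001969.
1/(A₁E₁) + 1/(A₂E₂) = 1/(2025×26×10³) + 1/(625×144×10³) = 3.01×10⁻⁸ N⁻¹.
P = 0.001969 / 3.01×10⁻⁸ = 65400 N = 65.4 kN.
σ_{invar} = P/A₂ = 65400/625 = 104.6 MPa, tensile.

σ ≈ 105 MPa (tensile)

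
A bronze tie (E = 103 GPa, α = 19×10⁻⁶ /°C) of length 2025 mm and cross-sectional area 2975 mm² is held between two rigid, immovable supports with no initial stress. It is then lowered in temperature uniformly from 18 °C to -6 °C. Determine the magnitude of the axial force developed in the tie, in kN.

With zero net strain, σ = E·αΔT = 103 GPa × 19×10⁻⁶ × 24 = 46.97 MPa.
Axial force P = σA = 46.97 × 2975 = 139700 N = 139.7 kN, tensile.

P ≈ 140 kN (tensile)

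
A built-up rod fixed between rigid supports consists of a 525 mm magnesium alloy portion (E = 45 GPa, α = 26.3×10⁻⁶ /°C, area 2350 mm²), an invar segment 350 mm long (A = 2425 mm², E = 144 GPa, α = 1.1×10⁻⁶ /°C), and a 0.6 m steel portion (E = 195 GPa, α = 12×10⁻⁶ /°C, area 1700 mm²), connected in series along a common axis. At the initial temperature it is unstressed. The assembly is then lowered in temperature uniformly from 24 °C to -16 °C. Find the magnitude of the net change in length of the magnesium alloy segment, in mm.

If the supports were absent, the total length change would be Σ αᵢΔT Lᵢ = 26.3×10⁻⁶×40×525 + 1.1×10⁻⁶×40×350 + 12×10⁻⁶×40×600 = 0.8557 mm.
Since the ends are fixed, an axial force P builds up, equal in every segment, with P · Σ Lᵢ/(AᵢEᵢ) = δ_free.
Σ Lᵢ/(AᵢEᵢ) = 525/(2350×45×10³) + 350/(2425×144×10³) + 600/(1700×195×10³) = 7.777×10⁻⁶ mm/N.
So P = 0.8557 / 7.777×10⁻⁶ = 110 kN, tensile.
For the magnesium alloy segment, free thermal change = 26.3×10⁻⁶×40×525 = 0.5523 mm and elastic change from P = 110000×525/(2350×45×10³) = 0.5463 mm; these oppose, so the net change is 0.00604 mm (segment shortens).

|ΔL| ≈ 0.00604 mm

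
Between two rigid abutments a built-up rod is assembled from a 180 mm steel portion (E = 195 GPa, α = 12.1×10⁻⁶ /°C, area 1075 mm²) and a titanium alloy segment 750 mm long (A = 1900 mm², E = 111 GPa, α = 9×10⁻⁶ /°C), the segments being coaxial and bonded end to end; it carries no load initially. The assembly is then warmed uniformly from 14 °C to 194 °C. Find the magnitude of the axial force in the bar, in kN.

P ≈ 364 kN (compressive)

If the supports were absent, the total length change would be Σ αᵢΔT Lᵢ = 12.1×10⁻⁶×180×180 + 9×10⁻⁶×180×750 = 1.607 mm.
Since the ends are fixed, an axial force P builds up, equal in every segment, with P · Σ Lᵢ/(AᵢEᵢ) = δ_free.
Σ Lᵢ/(AᵢEᵢ) = 180/(1075×195×10³) + 750/(1900×111×10³) = 4.415×10⁻⁶ mm/N.
So P = 1.607 / 4.415×10⁻⁶ = 364 kN, compressive.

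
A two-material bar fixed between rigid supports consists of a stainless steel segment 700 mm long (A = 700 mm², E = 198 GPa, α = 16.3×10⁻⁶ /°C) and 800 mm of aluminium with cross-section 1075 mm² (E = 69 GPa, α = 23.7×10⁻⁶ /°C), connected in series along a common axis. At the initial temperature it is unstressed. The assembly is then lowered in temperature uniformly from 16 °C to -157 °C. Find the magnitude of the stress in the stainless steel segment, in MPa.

If the supports were absent, the total length change would be Σ αᵢΔT Lᵢ = 16.3×10⁻⁶×173×700 + 23.7×10⁻⁶×173×800 = 5.254 mm.
The rigid supports impose zero overall length change; the single axial force P common to all segments must satisfy P Σ Lᵢ/(AᵢEᵢ) = δ_free.
Σ Lᵢ/(AᵢEᵢ) = 700/(700×198×10³) + 800/(1075×69×10³) = 1.584×10⁻⁵ mm/N.
P = 5.254 / 1.584×10⁻⁵ = 331800 N = 331.8 kN, tensile.
σ_{stainless steel} = P / A = 331800 / 700 = 474 MPa.

σ ≈ 474 MPa (tensile)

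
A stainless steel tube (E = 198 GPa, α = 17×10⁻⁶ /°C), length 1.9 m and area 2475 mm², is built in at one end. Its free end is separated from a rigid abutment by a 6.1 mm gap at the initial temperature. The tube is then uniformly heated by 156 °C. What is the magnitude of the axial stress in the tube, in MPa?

σ ≈ 0 MPa

Unrestrained expansion: δ_free = αΔT L = 17×10⁻⁶ × 156 × 1900 = 5.039 mm.
Since δ_free = 5.04 mm is less than the 6.1 mm gap, the tube never touches the wall. No axial force develops.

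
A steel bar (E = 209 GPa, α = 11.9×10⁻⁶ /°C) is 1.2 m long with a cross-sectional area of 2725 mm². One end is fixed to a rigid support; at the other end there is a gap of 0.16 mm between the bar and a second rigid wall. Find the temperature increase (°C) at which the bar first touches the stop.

Contact occurs when the free expansion equals the gap: αΔT L = 0.16 mm.
So ΔT = g/(αL) = 0.16/(11.9×10⁻⁶ × 1200) = 11.2 °C.

ΔT ≈ 11.2 °C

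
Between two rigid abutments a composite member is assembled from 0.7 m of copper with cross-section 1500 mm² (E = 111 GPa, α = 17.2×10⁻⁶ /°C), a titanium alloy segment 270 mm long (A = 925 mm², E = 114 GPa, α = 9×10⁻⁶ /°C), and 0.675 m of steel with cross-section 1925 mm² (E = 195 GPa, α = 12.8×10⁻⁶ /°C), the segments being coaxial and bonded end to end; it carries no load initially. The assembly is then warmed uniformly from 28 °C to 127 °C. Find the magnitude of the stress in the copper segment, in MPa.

If the supports were absent, the total length change would be Σ αᵢΔT Lᵢ = 17.2×10⁻⁶×99×700 + 9×10⁻⁶×99×270 + 12.8×10⁻⁶×99×675 = 2.288 mm.
Since the ends are fixed, an axial force P builds up, equal in every segment, with P · Σ Lᵢ/(AᵢEᵢ) = δ_free.
The series flexibility is Σ Lᵢ/(AᵢEᵢ) = 700/(1500×111×10³) + 270/(925×114×10³) + 675/(1925×195×10³) = 8.563×10⁻⁶ mm/N.
Hence P = δ_free / Σ(L/AE) = 2.288/8.563×10⁻⁶ = 267.2 kN (compressive).
σ_{copper} = P / A = 267200 / 1500 = 178.1 MPa.

σ ≈ 178 MPa (compressive)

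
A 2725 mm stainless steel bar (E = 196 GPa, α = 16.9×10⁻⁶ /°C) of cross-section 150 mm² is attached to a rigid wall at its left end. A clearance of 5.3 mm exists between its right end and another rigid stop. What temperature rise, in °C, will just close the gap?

The gap closes when αΔT L = 5.3 mm, since the bar is still unstressed at that instant.
ΔT = 5.3 / (16.9×10⁻⁶ × 2725) = 115.1 °C.

ΔT ≈ 115 °C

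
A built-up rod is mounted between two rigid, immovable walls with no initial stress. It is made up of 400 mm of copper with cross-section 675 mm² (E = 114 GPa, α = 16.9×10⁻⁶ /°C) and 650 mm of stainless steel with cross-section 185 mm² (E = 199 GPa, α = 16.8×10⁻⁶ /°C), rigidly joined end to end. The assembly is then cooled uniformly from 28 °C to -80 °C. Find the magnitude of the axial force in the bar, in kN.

P ≈ 83.5 kN (tensile)

If the supports were absent, the total length change would be Σ αᵢΔT Lᵢ = 16.9×10⁻⁶×108×400 + 16.8×10⁻⁶×108×650 = 1.909 mm.
The rigid supports impose zero overall length change; the single axial force P common to all segments must satisfy P Σ Lᵢ/(AᵢEᵢ) = δ_free.
The series flexibility is Σ Lᵢ/(AᵢEᵢ) = 400/(675×114×10³) + 650/(185×199×10³) = 2.285×10⁻⁵ mm/N.
P = 1.909 / 2.285×10⁻⁵ = 83550 N = 83.55 kN, tensile.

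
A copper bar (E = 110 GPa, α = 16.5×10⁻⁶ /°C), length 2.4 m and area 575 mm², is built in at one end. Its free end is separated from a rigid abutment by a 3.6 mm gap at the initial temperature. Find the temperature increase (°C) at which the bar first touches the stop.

ΔT ≈ 90.9 °C

Contact occurs when the free expansion equals the gap: αΔT L = 3.6 mm.
So ΔT = g/(αL) = 3.6/(16.5×10⁻⁶ × 2400) = 90.91 °C.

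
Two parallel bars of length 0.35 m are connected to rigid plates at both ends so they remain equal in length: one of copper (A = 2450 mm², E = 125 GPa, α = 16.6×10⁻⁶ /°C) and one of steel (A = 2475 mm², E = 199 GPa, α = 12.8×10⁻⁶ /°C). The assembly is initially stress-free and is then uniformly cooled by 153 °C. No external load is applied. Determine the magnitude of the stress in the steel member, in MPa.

The copper has the larger α, so on cooling it would change length more than the steel if both were free. The rigid plates force a common final length, so the copper is put into tension and the steel into compression, with equal and opposite forces P (no external load).
Setting the final lengths equal and cancelling L: (α₁ − α₂)ΔT = P/(A₁E₁) + P/(A₂E₂).
|α₁ − α₂|·ΔT = 3.8×10⁻⁶ × 153 = 0.0005814.
1/(A₁E₁) + 1/(A₂E₂) = 1/(2450×125×10³) + 1/(2475×199×10³) = 5.296×10⁻⁹ N⁻¹.
P = 0.0005814 / 5.296×10⁻⁹ = 109800 N = 109.8 kN.
σ_{steel} = P/A₂ = 109800/2475 = 44.36 MPa, compressive.

σ ≈ 44.4 MPa (compressive)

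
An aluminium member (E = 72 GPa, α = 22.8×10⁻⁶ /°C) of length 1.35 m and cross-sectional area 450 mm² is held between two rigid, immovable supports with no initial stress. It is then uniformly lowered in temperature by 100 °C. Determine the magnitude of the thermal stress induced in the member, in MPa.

σ ≈ 164 MPa (tensile)

With length fixed, the mechanical strain must cancel the thermal strain αΔT = 22.8×10⁻⁶ × 100 = 2280×10⁻⁶.
Hence σ = E·αΔT = 72×10³ × 2280×10⁻⁶ = 164.2 MPa, tensile.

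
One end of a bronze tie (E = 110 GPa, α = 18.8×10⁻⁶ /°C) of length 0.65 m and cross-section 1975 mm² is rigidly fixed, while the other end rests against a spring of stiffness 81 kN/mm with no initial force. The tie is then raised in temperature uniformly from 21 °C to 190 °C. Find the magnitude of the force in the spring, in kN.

P ≈ 135 kN

If the spring were absent the tie would lengthen by αΔT L = 18.8×10⁻⁶ × 169 × 650 = 2.065 mm.
Let P be the compressive force at the spring. The tie shortens elastically by PL/(AE) and the spring compresses by P/k; together these equal δ_free.
P [ L/(AE) + 1/k ] = δ_free → P [ 650/(1975×110×10³) + 1/(81×10³) ] = 2.065.
P = 2.065 / 1.534×10⁻⁵ = 134600 N.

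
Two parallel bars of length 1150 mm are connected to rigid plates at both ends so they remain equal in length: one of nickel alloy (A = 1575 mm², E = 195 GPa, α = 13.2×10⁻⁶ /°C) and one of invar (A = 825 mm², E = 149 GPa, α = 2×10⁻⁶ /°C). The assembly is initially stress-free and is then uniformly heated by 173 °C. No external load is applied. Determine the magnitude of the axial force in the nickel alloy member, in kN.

Both members must finish at the same length. With the larger α, the nickel alloy tends to over-expand; the plates restrain it, putting the nickel alloy in compression and the invar in tension. With no external load the two internal forces are equal and opposite, magnitude P.
Compatibility of the two members (thermal + elastic change equal): (α₁ − α₂)ΔT = P·[1/(A₁E₁) + 1/(A₂E₂)].
|α₁ − α₂|·ΔT = 11.2×10⁻⁶ × 173 = 0.001938.
1/(A₁E₁) + 1/(A₂E₂) = 1/(1575×195×10³) + 1/(825×149×10³) = 1.139×10⁻⁸ N⁻¹.
So P = 0.001938 / 1.139×10⁻⁸ = 170.1 kN.

P ≈ 170 kN (compressive in the nickel alloy)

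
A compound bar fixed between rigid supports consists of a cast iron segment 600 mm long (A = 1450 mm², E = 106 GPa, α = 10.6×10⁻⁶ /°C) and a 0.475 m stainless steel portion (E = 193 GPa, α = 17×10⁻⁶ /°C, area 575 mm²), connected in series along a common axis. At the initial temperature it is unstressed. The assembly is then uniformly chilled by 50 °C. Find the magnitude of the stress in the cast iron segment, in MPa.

σ ≈ 60.8 MPa (tensile)

If the supports were absent, the total length change would be Σ αᵢΔT Lᵢ = 10.6×10⁻⁶×50×600 + 17×10⁻⁶×50×475 = 0.7217 mm.
The rigid supports impose zero overall length change; the single axial force P common to all segments must satisfy P Σ Lᵢ/(AᵢEᵢ) = δ_free.
Σ Lᵢ/(AᵢEᵢ) = 600/(1450×106×10³) + 475/(575×193×10³) = 8.184×10⁻⁶ mm/N.
Hence P = δ_free / Σ(L/AE) = 0.7217/8.184×10⁻⁶ = 88.19 kN (tensile).
σ_{cast iron} = P / A = 88190 / 1450 = 60.82 MPa.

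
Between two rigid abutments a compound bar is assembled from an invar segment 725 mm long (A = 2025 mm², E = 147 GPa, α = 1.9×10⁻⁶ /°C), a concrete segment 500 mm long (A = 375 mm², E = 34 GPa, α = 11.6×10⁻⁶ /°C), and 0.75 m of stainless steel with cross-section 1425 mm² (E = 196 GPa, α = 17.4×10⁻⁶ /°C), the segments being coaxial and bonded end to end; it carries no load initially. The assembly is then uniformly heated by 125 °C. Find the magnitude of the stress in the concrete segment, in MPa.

σ ≈ 152 MPa (compressive)

Free thermal expansion of the whole bar: Σ αᵢΔT Lᵢ = 1.9×10⁻⁶×125×725 + 11.6×10⁻⁶×125×500 + 17.4×10⁻⁶×125×750 = 2.528 mm.
The walls prevent any net length change, so an axial force P (same in every segment) develops. Compatibility: P · Σ Lᵢ/(AᵢEᵢ) = δ_free.
The series flexibility is Σ Lᵢ/(AᵢEᵢ) = 725/(2025×147×10³) + 500/(375×34×10³) + 750/(1425×196×10³) = 4.434×10⁻⁵ mm/N.
So P = 2.528 / 4.434×10⁻⁵ = 57.03 kN, compressive.
σ_{concrete} = P / A = 57030 / 375 = 152.1 MPa.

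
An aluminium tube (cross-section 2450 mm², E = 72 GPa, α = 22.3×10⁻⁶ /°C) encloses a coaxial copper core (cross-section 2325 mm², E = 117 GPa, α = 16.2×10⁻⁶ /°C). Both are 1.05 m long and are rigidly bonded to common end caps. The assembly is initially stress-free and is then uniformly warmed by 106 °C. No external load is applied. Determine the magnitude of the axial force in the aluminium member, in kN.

P ≈ 69.2 kN (compressive in the aluminium)

Both members must finish at the same length. With the larger α, the aluminium tends to over-expand; the plates restrain it, putting the aluminium in compression and the copper in tension. With no external load the two internal forces are equal and opposite, magnitude P.
Equating the net (thermal + elastic) strains gives |α₁ − α₂|·ΔT = P·[1/(A₁E₁) + 1/(A₂E₂)].
|α₁ − α₂|·ΔT = 6.1×10⁻⁶ × 106 = 0.0006466.
1/(A₁E₁) + 1/(A₂E₂) = 1/(2450×72×10³) + 1/(2325×117×10³) = 9.345×10⁻⁹ N⁻¹.
So P = 0.0006466 / 9.345×10⁻⁹ = 69.19 kN.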